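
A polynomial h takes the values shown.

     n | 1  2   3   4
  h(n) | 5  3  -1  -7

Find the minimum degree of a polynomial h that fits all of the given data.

Forward differences of the values at n = 1, 2, 3, 4:
  h  : 5  3  -1  -7
  Δ  : -2  -4  -6
  Δ^2: -2  -2
  Δ^3: 0
The second differences are constant (-2) and nonzero, while all higher differences vanish, so the minimal degree is 2.

2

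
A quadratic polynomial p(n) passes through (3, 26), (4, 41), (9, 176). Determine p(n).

p(n) = 2n^2 + n + 5

Write p(n) = an^2 + bn + c. Substituting each data point gives a linear system:
  9a + 3b + c = 26
  16a + 4b + c = 41
  81a + 9b + c = 176
Solving the system yields a = 2, b = 1, c = 5.
So p(n) = 2n^2 + n + 5.
Check: p(9) = 176. ✓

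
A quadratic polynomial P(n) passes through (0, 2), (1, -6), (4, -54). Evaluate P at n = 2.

-18

Using the Lagrange interpolation formula with nodes 0, 1, 4:
  L_0(n) = (n - 1)(n - 4) / 4
  L_1(n) = n(n - 4) / -3
  L_2(n) = n(n - 1) / 12
Then P(n) = 2·L_0(n) - 6·L_1(n) - 54·L_2(n).
Expanding and collecting terms gives P(n) = -2n^2 - 6n + 2.
Evaluating at n = 2: P(2) = -18.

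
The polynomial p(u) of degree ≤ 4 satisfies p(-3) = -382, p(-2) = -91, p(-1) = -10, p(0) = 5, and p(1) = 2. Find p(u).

Using the Lagrange interpolation formula with nodes -3, -2, -1, 0, 1:
  L_0(u) = (u + 2)(u + 1)u(u - 1) / 24
  L_1(u) = (u + 3)(u + 1)u(u - 1) / -6
  L_2(u) = (u + 3)(u + 2)u(u - 1) / 4
  L_3(u) = (u + 3)(u + 2)(u + 1)(u - 1) / -6
  L_4(u) = (u + 3)(u + 2)(u + 1)u / 24
Then p(u) = -382·L_0(u) - 91·L_1(u) - 10·L_2(u) + 5·L_3(u) + 2·L_4(u).
Expanding and collecting terms gives p(u) = -4u⁴ - 5u² + 6u + 5.
Check: p(0) = 5. ✓

p(u) = -4u^4 - 5u^2 + 6u + 5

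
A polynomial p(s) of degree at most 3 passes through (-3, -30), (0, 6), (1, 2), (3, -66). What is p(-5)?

-34

Write p(s) = as^3 + bs^2 + cs + d. Substituting each data point gives a linear system:
  -27a + 9b - 3c + d = -30
  d = 6
  a + b + c + d = 2
  27a + 9b + 3c + d = -66
Solving the system yields a = -1, b = -6, c = 3, d = 6.
So p(s) = -s^3 - 6s^2 + 3s + 6.
Then p(-5) = -34.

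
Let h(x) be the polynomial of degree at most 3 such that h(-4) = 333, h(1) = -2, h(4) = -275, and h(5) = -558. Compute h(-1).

0

Write h(x) = ax^3 + bx^2 + cx + d. Substituting each data point gives a linear system:
  -64a + 16b - 4c + d = 333
  a + b + c + d = -2
  64a + 16b + 4c + d = -275
  125a + 25b + 5c + d = -558
Solving the system yields a = -5, b = 2, c = 4, d = -3.
So h(x) = -5x^3 + 2x^2 + 4x - 3.
Then h(-1) = 0.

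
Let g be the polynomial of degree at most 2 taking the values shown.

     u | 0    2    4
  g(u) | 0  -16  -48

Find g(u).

Using the Lagrange interpolation formula with nodes 0, 2, 4:
  L_0(u) = (u - 2)(u - 4) / 8
  L_1(u) = u(u - 4) / -4
  L_2(u) = u(u - 2) / 8
Then g(u) = 0·L_0(u) - 16·L_1(u) - 48·L_2(u).
Expanding and collecting terms gives g(u) = -2u^2 - 4u.
Check: g(4) = -48. ✓

g(u) = -2u^2 - 4u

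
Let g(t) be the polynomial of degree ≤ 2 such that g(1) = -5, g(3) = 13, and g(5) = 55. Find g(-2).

Write g(t) = at^2 + bt + c. Substituting each data point gives a linear system:
  a + b + c = -5
  9a + 3b + c = 13
  25a + 5b + c = 55
Solving the system yields a = 3, b = -3, c = -5.
So g(t) = 3t^2 - 3t - 5.
Then g(-2) = 13.

13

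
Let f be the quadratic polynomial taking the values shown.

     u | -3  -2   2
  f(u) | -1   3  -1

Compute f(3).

-7

Using the Lagrange interpolation formula with nodes -3, -2, 2:
  L_0(u) = (u + 2)(u - 2) / 5
  L_1(u) = (u + 3)(u - 2) / -4
  L_2(u) = (u + 3)(u + 2) / 20
Then f(u) = -1·L_0(u) + 3·L_1(u) - 1·L_2(u).
Expanding and collecting terms gives f(u) = -u^2 - u + 5.
Evaluating at u = 3: f(3) = -7.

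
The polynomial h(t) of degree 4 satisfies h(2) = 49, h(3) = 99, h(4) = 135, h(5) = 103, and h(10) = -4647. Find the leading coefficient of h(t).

Write h(t) = at^4 + bt^3 + ct^2 + dt + e. Substituting each data point gives a linear system:
  16a + 8b + 4c + 2d + e = 49
  81a + 27b + 9c + 3d + e = 99
  256a + 64b + 16c + 4d + e = 135
  625a + 125b + 25c + 5d + e = 103
  10000a + 1000b + 100c + 10d + e = -4647
Solving the system yields a = -1, b = 5, c = 3, d = 5, e = 3.
So h(t) = -t^4 + 5t^3 + 3t^2 + 5t + 3.
The leading coefficient is -1.

-1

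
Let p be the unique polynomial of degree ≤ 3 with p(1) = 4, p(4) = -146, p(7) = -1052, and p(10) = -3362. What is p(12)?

-6002

Using the Lagrange interpolation formula with nodes 1, 4, 7, 10:
  L_0(x) = (x - 4)(x - 7)(x - 10) / -162
  L_1(x) = (x - 1)(x - 7)(x - 10) / 54
  L_2(x) = (x - 1)(x - 4)(x - 10) / -54
  L_3(x) = (x - 1)(x - 4)(x - 7) / 162
Then p(x) = 4·L_0(x) - 146·L_1(x) - 1052·L_2(x) - 3362·L_3(x).
Expanding and collecting terms gives p(x) = -4x³ + 6x² + 4x - 2.
Evaluating at x = 12: p(12) = -6002.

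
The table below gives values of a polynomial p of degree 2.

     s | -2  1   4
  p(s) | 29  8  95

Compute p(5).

Forward differences of the values at s = -2, 1, 4:
  p  : 29  8  95
  Δ  : -21  87
  Δ^2: 108
The second differences are constant, confirming degree 2.
Interpolating (Newton forward form) and evaluating at s = 5 gives p(5) = 148.

148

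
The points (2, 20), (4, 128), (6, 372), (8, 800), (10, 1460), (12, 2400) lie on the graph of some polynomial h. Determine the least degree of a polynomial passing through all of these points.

3

Forward differences of the values at n = 2, 4, 6, 8, 10, 12:
  h  : 20  128  372  800  1460  2400
  Δ  : 108  244  428  660  940
  Δ^2: 136  184  232  280
  Δ^3: 48  48  48
  Δ^4: 0  0
  Δ^5: 0
The third differences are constant (48) and nonzero, while all higher differences vanish, so the minimal degree is 3.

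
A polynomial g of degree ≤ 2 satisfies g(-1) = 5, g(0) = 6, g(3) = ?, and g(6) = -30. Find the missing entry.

The 3 known points determine the degree-2 polynomial uniquely.
Write g(t) = at^2 + bt + c. Substituting each data point gives a linear system:
  a - b + c = 5
  c = 6
  36a + 6b + c = -30
Solving the system yields a = -1, b = 0, c = 6.
So g(t) = -t^2 + 6.
Then g(3) = -3.

-3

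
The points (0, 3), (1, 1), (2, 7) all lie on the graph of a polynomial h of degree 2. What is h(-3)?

Write h(x) = ax^2 + bx + c. Substituting each data point gives a linear system:
  c = 3
  a + b + c = 1
  4a + 2b + c = 7
Solving the system yields a = 4, b = -6, c = 3.
So h(x) = 4x² - 6x + 3.
Then h(-3) = 57.

57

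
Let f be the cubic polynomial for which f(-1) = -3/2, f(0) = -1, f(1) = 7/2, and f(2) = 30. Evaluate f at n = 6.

716

Write f(n) = an^3 + bn^2 + cn + d. Substituting each data point gives a linear system:
  -a + b - c + d = -3/2
  d = -1
  a + b + c + d = 7/2
  8a + 4b + 2c + d = 30
Solving the system yields a = 3, b = 2, c = -1/2, d = -1.
So f(n) = 3n^3 + 2n^2 - (1/2)n - 1.
Then f(6) = 716.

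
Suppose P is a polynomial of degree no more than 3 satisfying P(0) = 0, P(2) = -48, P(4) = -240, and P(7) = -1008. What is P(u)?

P(u) = -2u^3 - 6u^2 - 4u

Using the Lagrange interpolation formula with nodes 0, 2, 4, 7:
  L_0(u) = (u - 2)(u - 4)(u - 7) / -56
  L_1(u) = u(u - 4)(u - 7) / 20
  L_2(u) = u(u - 2)(u - 7) / -24
  L_3(u) = u(u - 2)(u - 4) / 105
Then P(u) = 0·L_0(u) - 48·L_1(u) - 240·L_2(u) - 1008·L_3(u).
Expanding and collecting terms gives P(u) = -2u^3 - 6u^2 - 4u.
Check: P(7) = -1008. ✓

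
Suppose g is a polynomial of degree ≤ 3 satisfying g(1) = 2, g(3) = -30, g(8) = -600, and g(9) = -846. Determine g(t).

g(t) = -t^3 - 2t^2 + 5t

Write g(t) = at^3 + bt^2 + ct + d. Substituting each data point gives a linear system:
  a + b + c + d = 2
  27a + 9b + 3c + d = -30
  512a + 64b + 8c + d = -600
  729a + 81b + 9c + d = -846
Solving the system yields a = -1, b = -2, c = 5, d = 0.
So g(t) = -t^3 - 2t^2 + 5t.
Check: g(1) = 2. ✓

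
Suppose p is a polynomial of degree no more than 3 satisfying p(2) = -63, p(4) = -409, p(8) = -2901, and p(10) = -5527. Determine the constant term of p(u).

3

Write p(u) = au^3 + bu^2 + cu + d. Substituting each data point gives a linear system:
  8a + 4b + 2c + d = -63
  64a + 16b + 4c + d = -409
  512a + 64b + 8c + d = -2901
  1000a + 100b + 10c + d = -5527
Solving the system yields a = -5, b = -5, c = -3, d = 3.
So p(u) = -5u^3 - 5u^2 - 3u + 3.
The constant term is 3.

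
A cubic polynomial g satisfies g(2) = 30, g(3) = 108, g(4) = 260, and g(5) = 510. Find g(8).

Forward differences of the values at u = 2, 3, 4, 5:
  g  : 30  108  260  510
  Δ  : 78  152  250
  Δ^2: 74  98
  Δ^3: 24
The third differences are constant, confirming degree 3.
Interpolating (Newton forward form) and evaluating at u = 8 gives g(8) = 2088.

2088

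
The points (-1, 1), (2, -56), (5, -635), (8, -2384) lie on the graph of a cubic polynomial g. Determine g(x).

Write g(x) = ax^3 + bx^2 + cx + d. Substituting each data point gives a linear system:
  -a + b - c + d = 1
  8a + 4b + 2c + d = -56
  125a + 25b + 5c + d = -635
  512a + 64b + 8c + d = -2384
Solving the system yields a = -4, b = -5, c = -2, d = 0.
So g(x) = -4x³ - 5x² - 2x.
Check: g(5) = -635. ✓

g(x) = -4x^3 - 5x^2 - 2x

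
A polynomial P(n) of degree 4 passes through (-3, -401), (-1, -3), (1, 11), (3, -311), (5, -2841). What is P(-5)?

Forward differences of the values at n = -3, -1, 1, 3, 5:
  P  : -401  -3  11  -311  -2841
  Δ  : 398  14  -322  -2530
  Δ^2: -384  -336  -2208
  Δ^3: 48  -1872
  Δ^4: -1920
The fourth differences are constant, confirming degree 4.
Interpolating (Newton forward form) and evaluating at n = -5 gives P(-5) = -3151.

-3151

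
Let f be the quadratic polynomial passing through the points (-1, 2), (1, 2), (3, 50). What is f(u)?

f(u) = 6u^2 - 4

Using the Lagrange interpolation formula with nodes -1, 1, 3:
  L_0(u) = (u - 1)(u - 3) / 8
  L_1(u) = (u + 1)(u - 3) / -4
  L_2(u) = (u + 1)(u - 1) / 8
Then f(u) = 2·L_0(u) + 2·L_1(u) + 50·L_2(u).
Expanding and collecting terms gives f(u) = 6u^2 - 4.
Check: f(1) = 2. ✓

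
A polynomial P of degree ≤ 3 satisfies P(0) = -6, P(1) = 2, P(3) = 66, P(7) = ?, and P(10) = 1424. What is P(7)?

The 4 known points determine the degree-3 polynomial uniquely.
Write P(u) = au^3 + bu^2 + cu + d. Substituting each data point gives a linear system:
  d = -6
  a + b + c + d = 2
  27a + 9b + 3c + d = 66
  1000a + 100b + 10c + d = 1424
Solving the system yields a = 1, b = 4, c = 3, d = -6.
So P(u) = u^3 + 4u^2 + 3u - 6.
Then P(7) = 554.

554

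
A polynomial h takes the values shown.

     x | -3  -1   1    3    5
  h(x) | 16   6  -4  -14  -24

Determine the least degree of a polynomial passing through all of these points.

Forward differences of the values at x = -3, -1, 1, 3, 5:
  h  : 16  6  -4  -14  -24
  Δ  : -10  -10  -10  -10
  Δ^2: 0  0  0
  Δ^3: 0  0
  Δ^4: 0
The first differences are constant (-10) and nonzero, while all higher differences vanish, so the minimal degree is 1.

1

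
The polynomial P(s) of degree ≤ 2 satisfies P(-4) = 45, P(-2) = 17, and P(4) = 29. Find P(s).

Write P(s) = as^2 + bs + c. Substituting each data point gives a linear system:
  16a - 4b + c = 45
  4a - 2b + c = 17
  16a + 4b + c = 29
Solving the system yields a = 2, b = -2, c = 5.
So P(s) = 2s^2 - 2s + 5.
Check: P(-4) = 45. ✓

P(s) = 2s^2 - 2s + 5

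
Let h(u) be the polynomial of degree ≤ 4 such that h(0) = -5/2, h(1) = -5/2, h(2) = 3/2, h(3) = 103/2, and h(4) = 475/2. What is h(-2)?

163/2

Forward differences of the values at u = 0, 1, 2, 3, 4:
  h  : -5/2  -5/2  3/2  103/2  475/2
  Δ  : 0  4  50  186
  Δ^2: 4  46  136
  Δ^3: 42  90
  Δ^4: 48
The fourth differences are constant, confirming degree 4.
Interpolating (Newton forward form) and evaluating at u = -2 gives h(-2) = 163/2.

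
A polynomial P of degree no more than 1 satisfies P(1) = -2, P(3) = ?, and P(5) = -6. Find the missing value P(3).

-4

The 2 known points determine the degree-1 polynomial uniquely.
Write P(t) = at + b. Substituting each data point gives a linear system:
  a + b = -2
  5a + b = -6
Solving the system yields a = -1, b = -1.
So P(t) = -t - 1.
Then P(3) = -4.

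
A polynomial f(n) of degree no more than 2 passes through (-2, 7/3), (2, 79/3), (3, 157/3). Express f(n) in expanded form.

f(n) = 4n^2 + 6n - 5/3

Using the Lagrange interpolation formula with nodes -2, 2, 3:
  L_0(n) = (n - 2)(n - 3) / 20
  L_1(n) = (n + 2)(n - 3) / -4
  L_2(n) = (n + 2)(n - 2) / 5
Then f(n) = 7/3·L_0(n) + 79/3·L_1(n) + 157/3·L_2(n).
Expanding and collecting terms gives f(n) = 4n^2 + 6n - 5/3.
Check: f(3) = 157/3. ✓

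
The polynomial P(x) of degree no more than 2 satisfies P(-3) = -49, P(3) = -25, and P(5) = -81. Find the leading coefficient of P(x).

-4

Write P(x) = ax^2 + bx + c. Substituting each data point gives a linear system:
  9a - 3b + c = -49
  9a + 3b + c = -25
  25a + 5b + c = -81
Solving the system yields a = -4, b = 4, c = -1.
So P(x) = -4x² + 4x - 1.
The leading coefficient is -4.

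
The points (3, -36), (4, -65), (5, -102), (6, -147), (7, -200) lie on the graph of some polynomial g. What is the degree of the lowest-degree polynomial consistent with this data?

2

Forward differences of the values at s = 3, 4, 5, 6, 7:
  g  : -36  -65  -102  -147  -200
  Δ  : -29  -37  -45  -53
  Δ^2: -8  -8  -8
  Δ^3: 0  0
  Δ^4: 0
The second differences are constant (-8) and nonzero, while all higher differences vanish, so the minimal degree is 2.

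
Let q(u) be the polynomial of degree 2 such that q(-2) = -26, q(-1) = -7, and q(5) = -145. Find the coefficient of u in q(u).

Write q(u) = au^2 + bu + c. Substituting each data point gives a linear system:
  4a - 2b + c = -26
  a - b + c = -7
  25a + 5b + c = -145
Solving the system yields a = -6, b = 1, c = 0.
So q(u) = -6u^2 + u.
The coefficient of u is 1.

1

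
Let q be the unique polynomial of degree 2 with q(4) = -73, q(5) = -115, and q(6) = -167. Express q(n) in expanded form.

q(n) = -5n^2 + 3n - 5

Using the Lagrange interpolation formula with nodes 4, 5, 6:
  L_0(n) = (n - 5)(n - 6) / 2
  L_1(n) = (n - 4)(n - 6) / -1
  L_2(n) = (n - 4)(n - 5) / 2
Then q(n) = -73·L_0(n) - 115·L_1(n) - 167·L_2(n).
Expanding and collecting terms gives q(n) = -5n^2 + 3n - 5.
Check: q(4) = -73. ✓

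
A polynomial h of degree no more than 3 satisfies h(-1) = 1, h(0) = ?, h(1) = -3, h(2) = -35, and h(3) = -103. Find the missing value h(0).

5

The 4 known points determine the degree-3 polynomial uniquely.
Write h(u) = au^3 + bu^2 + cu + d. Substituting each data point gives a linear system:
  -a + b - c + d = 1
  a + b + c + d = -3
  8a + 4b + 2c + d = -35
  27a + 9b + 3c + d = -103
Solving the system yields a = -2, b = -6, c = 0, d = 5.
So h(u) = -2u³ - 6u² + 5.
Then h(0) = 5.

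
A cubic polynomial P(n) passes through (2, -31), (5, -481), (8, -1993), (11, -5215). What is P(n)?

P(n) = -4n^3 + n^2 - n - 1

Using the Lagrange interpolation formula with nodes 2, 5, 8, 11:
  L_0(n) = (n - 5)(n - 8)(n - 11) / -162
  L_1(n) = (n - 2)(n - 8)(n - 11) / 54
  L_2(n) = (n - 2)(n - 5)(n - 11) / -54
  L_3(n) = (n - 2)(n - 5)(n - 8) / 162
Then P(n) = -31·L_0(n) - 481·L_1(n) - 1993·L_2(n) - 5215·L_3(n).
Expanding and collecting terms gives P(n) = -4n³ + n² - n - 1.
Check: P(5) = -481. ✓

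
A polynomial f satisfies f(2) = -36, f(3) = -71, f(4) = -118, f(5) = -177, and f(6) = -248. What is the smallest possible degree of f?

2

Forward differences of the values at t = 2, 3, 4, 5, 6:
  f  : -36  -71  -118  -177  -248
  Δ  : -35  -47  -59  -71
  Δ^2: -12  -12  -12
  Δ^3: 0  0
  Δ^4: 0
The second differences are constant (-12) and nonzero, while all higher differences vanish, so the minimal degree is 2.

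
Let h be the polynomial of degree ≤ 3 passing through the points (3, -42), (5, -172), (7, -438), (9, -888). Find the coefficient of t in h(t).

0

Write h(t) = at^3 + bt^2 + ct + d. Substituting each data point gives a linear system:
  27a + 9b + 3c + d = -42
  125a + 25b + 5c + d = -172
  343a + 49b + 7c + d = -438
  729a + 81b + 9c + d = -888
Solving the system yields a = -1, b = -2, c = 0, d = 3.
So h(t) = -t^3 - 2t^2 + 3.
The coefficient of t is 0.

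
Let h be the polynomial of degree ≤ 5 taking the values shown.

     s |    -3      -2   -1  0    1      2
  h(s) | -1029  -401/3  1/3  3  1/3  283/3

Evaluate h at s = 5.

35089/3

Write h(s) = as^5 + bs^4 + cs^3 + ds^2 + es + k. Substituting each data point gives a linear system:
  -243a + 81b - 27c + 9d - 3e + k = -1029
  -32a + 16b - 8c + 4d - 2e + k = -401/3
  -a + b - c + d - e + k = 1/3
  k = 3
  a + b + c + d + e + k = 1/3
  32a + 16b + 8c + 4d + 2e + k = 283/3
Solving the system yields a = 4, b = -1, c = -1, d = -5/3, e = -3, k = 3.
So h(s) = 4s^5 - s^4 - s^3 - (5/3)s^2 - 3s + 3.
Then h(5) = 35089/3.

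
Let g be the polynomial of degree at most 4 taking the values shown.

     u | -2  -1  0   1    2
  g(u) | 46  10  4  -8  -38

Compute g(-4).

Write g(u) = au^4 + bu^3 + cu^2 + du + e. Substituting each data point gives a linear system:
  16a - 8b + 4c - 2d + e = 46
  a - b + c - d + e = 10
  e = 4
  a + b + c + d + e = -8
  16a + 8b + 4c + 2d + e = -38
Solving the system yields a = 1, b = -4, c = -4, d = -5, e = 4.
So g(u) = u^4 - 4u^3 - 4u^2 - 5u + 4.
Then g(-4) = 472.

472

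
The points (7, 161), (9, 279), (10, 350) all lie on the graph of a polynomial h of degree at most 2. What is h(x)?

Using the Lagrange interpolation formula with nodes 7, 9, 10:
  L_0(x) = (x - 9)(x - 10) / 6
  L_1(x) = (x - 7)(x - 10) / -2
  L_2(x) = (x - 7)(x - 9) / 3
Then h(x) = 161·L_0(x) + 279·L_1(x) + 350·L_2(x).
Expanding and collecting terms gives h(x) = 4x^2 - 5x.
Check: h(7) = 161. ✓

h(x) = 4x^2 - 5x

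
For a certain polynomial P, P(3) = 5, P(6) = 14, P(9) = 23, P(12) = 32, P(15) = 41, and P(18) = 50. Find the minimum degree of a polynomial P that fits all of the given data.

1

Forward differences of the values at u = 3, 6, 9, 12, 15, 18:
  P  : 5  14  23  32  41  50
  Δ  : 9  9  9  9  9
  Δ^2: 0  0  0  0
  Δ^3: 0  0  0
  Δ^4: 0  0
  Δ^5: 0
The first differences are constant (9) and nonzero, while all higher differences vanish, so the minimal degree is 1.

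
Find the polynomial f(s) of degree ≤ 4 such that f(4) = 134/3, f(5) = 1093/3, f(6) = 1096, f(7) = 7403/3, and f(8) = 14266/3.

f(s) = 2s^4 - 6s^3 - 6s^2 + (5/3)s + 6

Write f(s) = as^4 + bs^3 + cs^2 + ds + e. Substituting each data point gives a linear system:
  256a + 64b + 16c + 4d + e = 134/3
  625a + 125b + 25c + 5d + e = 1093/3
  1296a + 216b + 36c + 6d + e = 1096
  2401a + 343b + 49c + 7d + e = 7403/3
  4096a + 512b + 64c + 8d + e = 14266/3
Solving the system yields a = 2, b = -6, c = -6, d = 5/3, e = 6.
So f(s) = 2s^4 - 6s^3 - 6s^2 + (5/3)s + 6.
Check: f(4) = 134/3. ✓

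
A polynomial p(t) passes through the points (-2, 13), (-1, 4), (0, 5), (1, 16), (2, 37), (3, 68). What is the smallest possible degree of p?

Forward differences of the values at t = -2, -1, 0, 1, 2, 3:
  p  : 13  4  5  16  37  68
  Δ  : -9  1  11  21  31
  Δ^2: 10  10  10  10
  Δ^3: 0  0  0
  Δ^4: 0  0
  Δ^5: 0
The second differences are constant (10) and nonzero, while all higher differences vanish, so the minimal degree is 2.

2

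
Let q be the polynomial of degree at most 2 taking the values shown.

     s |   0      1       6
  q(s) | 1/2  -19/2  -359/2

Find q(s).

q(s) = -4s^2 - 6s + 1/2

Using the Lagrange interpolation formula with nodes 0, 1, 6:
  L_0(s) = (s - 1)(s - 6) / 6
  L_1(s) = s(s - 6) / -5
  L_2(s) = s(s - 1) / 30
Then q(s) = 1/2·L_0(s) - 19/2·L_1(s) - 359/2·L_2(s).
Expanding and collecting terms gives q(s) = -4s^2 - 6s + 1/2.
Check: q(1) = -19/2. ✓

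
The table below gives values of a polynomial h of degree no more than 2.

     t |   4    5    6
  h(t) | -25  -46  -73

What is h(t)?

Write h(t) = at^2 + bt + c. Substituting each data point gives a linear system:
  16a + 4b + c = -25
  25a + 5b + c = -46
  36a + 6b + c = -73
Solving the system yields a = -3, b = 6, c = -1.
So h(t) = -3t^2 + 6t - 1.
Check: h(6) = -73. ✓

h(t) = -3t^2 + 6t - 1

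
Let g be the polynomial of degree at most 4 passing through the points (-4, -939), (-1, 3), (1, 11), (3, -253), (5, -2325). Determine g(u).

Write g(u) = au^4 + bu^3 + cu^2 + du + e. Substituting each data point gives a linear system:
  256a - 64b + 16c - 4d + e = -939
  a - b + c - d + e = 3
  a + b + c + d + e = 11
  81a + 27b + 9c + 3d + e = -253
  625a + 125b + 25c + 5d + e = -2325
Solving the system yields a = -4, b = 0, c = 6, d = 4, e = 5.
So g(u) = -4u^4 + 6u^2 + 4u + 5.
Check: g(-1) = 3. ✓

g(u) = -4u^4 + 6u^2 + 4u + 5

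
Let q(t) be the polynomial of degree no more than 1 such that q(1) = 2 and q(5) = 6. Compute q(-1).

0

Using the Lagrange interpolation formula with nodes 1, 5:
  L_0(t) = (t - 5) / -4
  L_1(t) = (t - 1) / 4
Then q(t) = 2·L_0(t) + 6·L_1(t).
Expanding and collecting terms gives q(t) = t + 1.
Evaluating at t = -1: q(-1) = 0.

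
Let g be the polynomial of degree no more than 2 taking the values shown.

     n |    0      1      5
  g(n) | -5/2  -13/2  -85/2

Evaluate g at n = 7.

Using the Lagrange interpolation formula with nodes 0, 1, 5:
  L_0(n) = (n - 1)(n - 5) / 5
  L_1(n) = n(n - 5) / -4
  L_2(n) = n(n - 1) / 20
Then g(n) = -5/2·L_0(n) - 13/2·L_1(n) - 85/2·L_2(n).
Expanding and collecting terms gives g(n) = -n^2 - 3n - 5/2.
Evaluating at n = 7: g(7) = -145/2.

-145/2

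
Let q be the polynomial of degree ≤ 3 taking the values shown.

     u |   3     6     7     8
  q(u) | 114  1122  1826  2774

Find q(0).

6

Write q(u) = au^3 + bu^2 + cu + d. Substituting each data point gives a linear system:
  27a + 9b + 3c + d = 114
  216a + 36b + 6c + d = 1122
  343a + 49b + 7c + d = 1826
  512a + 64b + 8c + d = 2774
Solving the system yields a = 6, b = -4, c = -6, d = 6.
So q(u) = 6u^3 - 4u^2 - 6u + 6.
Then q(0) = 6.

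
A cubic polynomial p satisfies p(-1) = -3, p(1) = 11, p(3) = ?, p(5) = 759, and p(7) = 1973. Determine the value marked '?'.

On equispaced nodes a degree-3 polynomial has vanishing fourth forward difference, so
  p(-1) - 4·p(1) + 6·p(3) - 4·p(5) + p(7) = 0.
Substituting the known values and solving for p(3):
  6·p(3) = 1110
  p(3) = 185.

185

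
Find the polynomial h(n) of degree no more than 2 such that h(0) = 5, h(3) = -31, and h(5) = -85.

Write h(n) = an^2 + bn + c. Substituting each data point gives a linear system:
  c = 5
  9a + 3b + c = -31
  25a + 5b + c = -85
Solving the system yields a = -3, b = -3, c = 5.
So h(n) = -3n^2 - 3n + 5.
Check: h(0) = 5. ✓

h(n) = -3n^2 - 3n + 5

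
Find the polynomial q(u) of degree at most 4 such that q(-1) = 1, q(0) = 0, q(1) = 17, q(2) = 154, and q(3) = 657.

q(u) = 6u^4 + 5u^3 + 3u^2 + 3u

Write q(u) = au^4 + bu^3 + cu^2 + du + e. Substituting each data point gives a linear system:
  a - b + c - d + e = 1
  e = 0
  a + b + c + d + e = 17
  16a + 8b + 4c + 2d + e = 154
  81a + 27b + 9c + 3d + e = 657
Solving the system yields a = 6, b = 5, c = 3, d = 3, e = 0.
So q(u) = 6u^4 + 5u^3 + 3u^2 + 3u.
Check: q(0) = 0. ✓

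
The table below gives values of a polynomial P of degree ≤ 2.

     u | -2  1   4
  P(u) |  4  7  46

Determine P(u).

Using the Lagrange interpolation formula with nodes -2, 1, 4:
  L_0(u) = (u - 1)(u - 4) / 18
  L_1(u) = (u + 2)(u - 4) / -9
  L_2(u) = (u + 2)(u - 1) / 18
Then P(u) = 4·L_0(u) + 7·L_1(u) + 46·L_2(u).
Expanding and collecting terms gives P(u) = 2u^2 + 3u + 2.
Check: P(1) = 7. ✓

P(u) = 2u^2 + 3u + 2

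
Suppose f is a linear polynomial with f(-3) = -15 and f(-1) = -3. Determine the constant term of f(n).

3

Write f(n) = an + b. Substituting each data point gives a linear system:
  -3a + b = -15
  -a + b = -3
Solving the system yields a = 6, b = 3.
So f(n) = 6n + 3.
The constant term is 3.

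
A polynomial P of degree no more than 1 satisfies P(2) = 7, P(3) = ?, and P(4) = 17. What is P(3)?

12

The 2 known points determine the degree-1 polynomial uniquely.
Write P(s) = as + b. Substituting each data point gives a linear system:
  2a + b = 7
  4a + b = 17
Solving the system yields a = 5, b = -3.
So P(s) = 5s - 3.
Then P(3) = 12.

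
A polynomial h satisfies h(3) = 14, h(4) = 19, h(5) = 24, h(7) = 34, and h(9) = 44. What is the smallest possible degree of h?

1

Divided differences on the nodes 3, 4, 5, 7, 9:
  order 0: 14  19  24  34  44
  order 1: 5  5  5  5
  order 2: 0  0  0
  order 3: 0  0
  order 4: 0
The order-1 divided differences are all 5 (nonzero) and every higher order vanishes, so the data lies on a polynomial of degree exactly 1.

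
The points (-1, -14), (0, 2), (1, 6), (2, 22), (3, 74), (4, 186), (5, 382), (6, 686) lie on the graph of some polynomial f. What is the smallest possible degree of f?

Forward differences of the values at t = -1, 0, 1, 2, 3, 4, 5, 6:
  f  : -14  2  6  22  74  186  382  686
  Δ  : 16  4  16  52  112  196  304
  Δ^2: -12  12  36  60  84  108
  Δ^3: 24  24  24  24  24
  Δ^4: 0  0  0  0
  Δ^5: 0  0  0
  Δ^6: 0  0
  Δ^7: 0
The third differences are constant (24) and nonzero, while all higher differences vanish, so the minimal degree is 3.

3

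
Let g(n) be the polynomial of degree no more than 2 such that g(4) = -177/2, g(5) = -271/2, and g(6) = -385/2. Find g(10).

Write g(n) = an^2 + bn + c. Substituting each data point gives a linear system:
  16a + 4b + c = -177/2
  25a + 5b + c = -271/2
  36a + 6b + c = -385/2
Solving the system yields a = -5, b = -2, c = -1/2.
So g(n) = -5n² - 2n - 1/2.
Then g(10) = -1041/2.

-1041/2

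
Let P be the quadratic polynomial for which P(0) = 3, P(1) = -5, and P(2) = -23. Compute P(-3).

Using the Lagrange interpolation formula with nodes 0, 1, 2:
  L_0(t) = (t - 1)(t - 2) / 2
  L_1(t) = t(t - 2) / -1
  L_2(t) = t(t - 1) / 2
Then P(t) = 3·L_0(t) - 5·L_1(t) - 23·L_2(t).
Expanding and collecting terms gives P(t) = -5t² - 3t + 3.
Evaluating at t = -3: P(-3) = -33.

-33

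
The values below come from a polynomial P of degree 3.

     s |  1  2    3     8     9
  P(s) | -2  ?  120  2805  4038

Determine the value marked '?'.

The 4 known points determine the degree-3 polynomial uniquely.
Write P(s) = as^3 + bs^2 + cs + d. Substituting each data point gives a linear system:
  a + b + c + d = -2
  27a + 9b + 3c + d = 120
  512a + 64b + 8c + d = 2805
  729a + 81b + 9c + d = 4038
Solving the system yields a = 6, b = -4, c = -1, d = -3.
So P(s) = 6s^3 - 4s^2 - s - 3.
Then P(2) = 27.

27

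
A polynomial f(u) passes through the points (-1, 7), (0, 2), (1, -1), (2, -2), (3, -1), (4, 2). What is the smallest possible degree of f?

Forward differences of the values at u = -1, 0, 1, 2, 3, 4:
  f  : 7  2  -1  -2  -1  2
  Δ  : -5  -3  -1  1  3
  Δ^2: 2  2  2  2
  Δ^3: 0  0  0
  Δ^4: 0  0
  Δ^5: 0
The second differences are constant (2) and nonzero, while all higher differences vanish, so the minimal degree is 2.

2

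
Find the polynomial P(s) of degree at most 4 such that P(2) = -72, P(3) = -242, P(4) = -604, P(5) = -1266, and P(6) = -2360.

P(s) = -s^4 - 4s^3 - 5s^2 - 4s + 4

Write P(s) = as^4 + bs^3 + cs^2 + ds + e. Substituting each data point gives a linear system:
  16a + 8b + 4c + 2d + e = -72
  81a + 27b + 9c + 3d + e = -242
  256a + 64b + 16c + 4d + e = -604
  625a + 125b + 25c + 5d + e = -1266
  1296a + 216b + 36c + 6d + e = -2360
Solving the system yields a = -1, b = -4, c = -5, d = -4, e = 4.
So P(s) = -s^4 - 4s^3 - 5s^2 - 4s + 4.
Check: P(6) = -2360. ✓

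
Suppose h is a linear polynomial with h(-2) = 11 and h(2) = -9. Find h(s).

h(s) = -5s + 1

Write h(s) = as + b. Substituting each data point gives a linear system:
  -2a + b = 11
  2a + b = -9
Solving the system yields a = -5, b = 1.
So h(s) = -5s + 1.
Check: h(2) = -9. ✓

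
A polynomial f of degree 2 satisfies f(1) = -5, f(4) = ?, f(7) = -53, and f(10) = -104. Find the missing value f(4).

-20

On equispaced nodes a degree-2 polynomial has vanishing third forward difference, so
  - f(1) + 3·f(4) - 3·f(7) + f(10) = 0.
Substituting the known values and solving for f(4):
  3·f(4) = -60
  f(4) = -20.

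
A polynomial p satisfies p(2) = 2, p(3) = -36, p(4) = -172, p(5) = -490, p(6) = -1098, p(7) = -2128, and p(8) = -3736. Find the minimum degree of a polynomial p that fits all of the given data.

Forward differences of the values at t = 2, 3, 4, 5, 6, 7, 8:
  p  : 2  -36  -172  -490  -1098  -2128  -3736
  Δ  : -38  -136  -318  -608  -1030  -1608
  Δ^2: -98  -182  -290  -422  -578
  Δ^3: -84  -108  -132  -156
  Δ^4: -24  -24  -24
  Δ^5: 0  0
  Δ^6: 0
The fourth differences are constant (-24) and nonzero, while all higher differences vanish, so the minimal degree is 4.

4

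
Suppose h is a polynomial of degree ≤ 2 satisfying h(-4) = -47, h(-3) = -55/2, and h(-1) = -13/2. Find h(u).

Using the Lagrange interpolation formula with nodes -4, -3, -1:
  L_0(u) = (u + 3)(u + 1) / 3
  L_1(u) = (u + 4)(u + 1) / -2
  L_2(u) = (u + 4)(u + 3) / 6
Then h(u) = -47·L_0(u) - 55/2·L_1(u) - 13/2·L_2(u).
Expanding and collecting terms gives h(u) = -3u² - (3/2)u - 5.
Check: h(-4) = -47. ✓

h(u) = -3u^2 - (3/2)u - 5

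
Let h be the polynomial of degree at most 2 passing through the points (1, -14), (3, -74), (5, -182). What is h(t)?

Write h(t) = at^2 + bt + c. Substituting each data point gives a linear system:
  a + b + c = -14
  9a + 3b + c = -74
  25a + 5b + c = -182
Solving the system yields a = -6, b = -6, c = -2.
So h(t) = -6t^2 - 6t - 2.
Check: h(5) = -182. ✓

h(t) = -6t^2 - 6t - 2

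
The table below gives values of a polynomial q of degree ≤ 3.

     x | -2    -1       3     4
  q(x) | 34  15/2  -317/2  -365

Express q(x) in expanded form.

q(x) = -5x^3 - 3x^2 - (1/2)x + 5

Using the Lagrange interpolation formula with nodes -2, -1, 3, 4:
  L_0(x) = (x + 1)(x - 3)(x - 4) / -30
  L_1(x) = (x + 2)(x - 3)(x - 4) / 20
  L_2(x) = (x + 2)(x + 1)(x - 4) / -20
  L_3(x) = (x + 2)(x + 1)(x - 3) / 30
Then q(x) = 34·L_0(x) + 15/2·L_1(x) - 317/2·L_2(x) - 365·L_3(x).
Expanding and collecting terms gives q(x) = -5x^3 - 3x^2 - (1/2)x + 5.
Check: q(4) = -365. ✓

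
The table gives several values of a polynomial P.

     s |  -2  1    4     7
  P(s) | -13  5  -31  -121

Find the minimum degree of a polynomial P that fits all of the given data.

2

Forward differences of the values at s = -2, 1, 4, 7:
  P  : -13  5  -31  -121
  Δ  : 18  -36  -90
  Δ^2: -54  -54
  Δ^3: 0
The second differences are constant (-54) and nonzero, while all higher differences vanish, so the minimal degree is 2.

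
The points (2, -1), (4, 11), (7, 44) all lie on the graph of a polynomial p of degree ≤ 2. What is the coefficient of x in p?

0

Write p(x) = ax^2 + bx + c. Substituting each data point gives a linear system:
  4a + 2b + c = -1
  16a + 4b + c = 11
  49a + 7b + c = 44
Solving the system yields a = 1, b = 0, c = -5.
So p(x) = x² - 5.
The coefficient of x is 0.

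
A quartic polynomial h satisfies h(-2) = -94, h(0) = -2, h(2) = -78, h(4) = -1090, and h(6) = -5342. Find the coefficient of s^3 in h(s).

Write h(s) = as^4 + bs^3 + cs^2 + ds + e. Substituting each data point gives a linear system:
  16a - 8b + 4c - 2d + e = -94
  e = -2
  16a + 8b + 4c + 2d + e = -78
  256a + 64b + 16c + 4d + e = -1090
  1296a + 216b + 36c + 6d + e = -5342
Solving the system yields a = -4, b = 0, c = -5, d = 4, e = -2.
So h(s) = -4s^4 - 5s^2 + 4s - 2.
The coefficient of s^3 is 0.

0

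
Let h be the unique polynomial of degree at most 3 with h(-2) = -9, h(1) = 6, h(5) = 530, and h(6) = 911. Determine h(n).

Write h(n) = an^3 + bn^2 + cn + d. Substituting each data point gives a linear system:
  -8a + 4b - 2c + d = -9
  a + b + c + d = 6
  125a + 25b + 5c + d = 530
  216a + 36b + 6c + d = 911
Solving the system yields a = 4, b = 2, c = -5, d = 5.
So h(n) = 4n^3 + 2n^2 - 5n + 5.
Check: h(1) = 6. ✓

h(n) = 4n^3 + 2n^2 - 5n + 5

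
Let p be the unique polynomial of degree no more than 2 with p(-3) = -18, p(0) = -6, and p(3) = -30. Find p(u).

Write p(u) = au^2 + bu + c. Substituting each data point gives a linear system:
  9a - 3b + c = -18
  c = -6
  9a + 3b + c = -30
Solving the system yields a = -2, b = -2, c = -6.
So p(u) = -2u² - 2u - 6.
Check: p(0) = -6. ✓

p(u) = -2u^2 - 2u - 6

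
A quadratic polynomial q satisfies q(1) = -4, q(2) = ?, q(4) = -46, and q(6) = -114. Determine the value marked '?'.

The 3 known points determine the degree-2 polynomial uniquely.
Write q(t) = at^2 + bt + c. Substituting each data point gives a linear system:
  a + b + c = -4
  16a + 4b + c = -46
  36a + 6b + c = -114
Solving the system yields a = -4, b = 6, c = -6.
So q(t) = -4t² + 6t - 6.
Then q(2) = -10.

-10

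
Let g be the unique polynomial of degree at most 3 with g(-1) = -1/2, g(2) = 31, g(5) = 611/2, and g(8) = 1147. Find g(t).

Write g(t) = at^3 + bt^2 + ct + d. Substituting each data point gives a linear system:
  -a + b - c + d = -1/2
  8a + 4b + 2c + d = 31
  125a + 25b + 5c + d = 611/2
  512a + 64b + 8c + d = 1147
Solving the system yields a = 2, b = 3/2, c = 3, d = 3.
So g(t) = 2t³ + (3/2)t² + 3t + 3.
Check: g(8) = 1147. ✓

g(t) = 2t^3 + (3/2)t^2 + 3t + 3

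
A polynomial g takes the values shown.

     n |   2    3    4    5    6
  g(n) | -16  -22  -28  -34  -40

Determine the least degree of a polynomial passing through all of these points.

Forward differences of the values at n = 2, 3, 4, 5, 6:
  g  : -16  -22  -28  -34  -40
  Δ  : -6  -6  -6  -6
  Δ^2: 0  0  0
  Δ^3: 0  0
  Δ^4: 0
The first differences are constant (-6) and nonzero, while all higher differences vanish, so the minimal degree is 1.

1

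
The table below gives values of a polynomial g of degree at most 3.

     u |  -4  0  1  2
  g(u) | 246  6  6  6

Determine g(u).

g(u) = -2u^3 + 6u^2 - 4u + 6

Using the Lagrange interpolation formula with nodes -4, 0, 1, 2:
  L_0(u) = u(u - 1)(u - 2) / -120
  L_1(u) = (u + 4)(u - 1)(u - 2) / 8
  L_2(u) = (u + 4)u(u - 2) / -5
  L_3(u) = (u + 4)u(u - 1) / 12
Then g(u) = 246·L_0(u) + 6·L_1(u) + 6·L_2(u) + 6·L_3(u).
Expanding and collecting terms gives g(u) = -2u^3 + 6u^2 - 4u + 6.
Check: g(2) = 6. ✓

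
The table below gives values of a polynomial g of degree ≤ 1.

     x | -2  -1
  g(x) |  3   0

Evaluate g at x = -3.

Using the Lagrange interpolation formula with nodes -2, -1:
  L_0(x) = (x + 1) / -1
  L_1(x) = (x + 2) / 1
Then g(x) = 3·L_0(x) + 0·L_1(x).
Expanding and collecting terms gives g(x) = -3x - 3.
Evaluating at x = -3: g(-3) = 6.

6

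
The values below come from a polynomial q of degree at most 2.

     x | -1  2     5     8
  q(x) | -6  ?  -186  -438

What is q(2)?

-42

The 3 known points determine the degree-2 polynomial uniquely.
Write q(x) = ax^2 + bx + c. Substituting each data point gives a linear system:
  a - b + c = -6
  25a + 5b + c = -186
  64a + 8b + c = -438
Solving the system yields a = -6, b = -6, c = -6.
So q(x) = -6x^2 - 6x - 6.
Then q(2) = -42.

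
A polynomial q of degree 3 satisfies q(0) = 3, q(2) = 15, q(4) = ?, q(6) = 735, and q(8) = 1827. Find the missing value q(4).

The 4 known points determine the degree-3 polynomial uniquely.
Write q(u) = au^3 + bu^2 + cu + d. Substituting each data point gives a linear system:
  d = 3
  8a + 4b + 2c + d = 15
  216a + 36b + 6c + d = 735
  512a + 64b + 8c + d = 1827
Solving the system yields a = 4, b = -3, c = -4, d = 3.
So q(u) = 4u^3 - 3u^2 - 4u + 3.
Then q(4) = 195.

195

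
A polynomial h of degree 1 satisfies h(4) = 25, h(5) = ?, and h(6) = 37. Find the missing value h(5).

31

On equispaced nodes a degree-1 polynomial has vanishing second forward difference, so
  h(4) - 2·h(5) + h(6) = 0.
Substituting the known values and solving for h(5):
  -2·h(5) = -62
  h(5) = 31.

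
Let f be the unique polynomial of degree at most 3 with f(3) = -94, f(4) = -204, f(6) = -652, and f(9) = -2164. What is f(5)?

Write f(u) = au^3 + bu^2 + cu + d. Substituting each data point gives a linear system:
  27a + 9b + 3c + d = -94
  64a + 16b + 4c + d = -204
  216a + 36b + 6c + d = -652
  729a + 81b + 9c + d = -2164
Solving the system yields a = -3, b = 1, c = -6, d = -4.
So f(u) = -3u³ + u² - 6u - 4.
Then f(5) = -384.

-384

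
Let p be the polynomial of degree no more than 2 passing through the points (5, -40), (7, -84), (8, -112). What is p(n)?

Using the Lagrange interpolation formula with nodes 5, 7, 8:
  L_0(n) = (n - 7)(n - 8) / 6
  L_1(n) = (n - 5)(n - 8) / -2
  L_2(n) = (n - 5)(n - 7) / 3
Then p(n) = -40·L_0(n) - 84·L_1(n) - 112·L_2(n).
Expanding and collecting terms gives p(n) = -2n^2 + 2n.
Check: p(7) = -84. ✓

p(n) = -2n^2 + 2n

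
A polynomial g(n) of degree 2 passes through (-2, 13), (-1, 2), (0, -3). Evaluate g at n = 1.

Using the Lagrange interpolation formula with nodes -2, -1, 0:
  L_0(n) = (n + 1)n / 2
  L_1(n) = (n + 2)n / -1
  L_2(n) = (n + 2)(n + 1) / 2
Then g(n) = 13·L_0(n) + 2·L_1(n) - 3·L_2(n).
Expanding and collecting terms gives g(n) = 3n^2 - 2n - 3.
Evaluating at n = 1: g(1) = -2.

-2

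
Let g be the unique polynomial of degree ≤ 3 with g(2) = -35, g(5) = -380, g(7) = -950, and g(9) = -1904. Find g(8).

-1373

Using the Lagrange interpolation formula with nodes 2, 5, 7, 9:
  L_0(x) = (x - 5)(x - 7)(x - 9) / -105
  L_1(x) = (x - 2)(x - 7)(x - 9) / 24
  L_2(x) = (x - 2)(x - 5)(x - 9) / -20
  L_3(x) = (x - 2)(x - 5)(x - 7) / 56
Then g(x) = -35·L_0(x) - 380·L_1(x) - 950·L_2(x) - 1904·L_3(x).
Expanding and collecting terms gives g(x) = -2x³ - 6x² + 5x - 5.
Evaluating at x = 8: g(8) = -1373.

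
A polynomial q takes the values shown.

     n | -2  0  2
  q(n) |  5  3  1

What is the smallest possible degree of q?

Forward differences of the values at n = -2, 0, 2:
  q  : 5  3  1
  Δ  : -2  -2
  Δ^2: 0
The first differences are constant (-2) and nonzero, while all higher differences vanish, so the minimal degree is 1.

1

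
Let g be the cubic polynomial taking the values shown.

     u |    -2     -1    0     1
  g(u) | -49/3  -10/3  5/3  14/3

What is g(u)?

Write g(u) = au^3 + bu^2 + cu + d. Substituting each data point gives a linear system:
  -8a + 4b - 2c + d = -49/3
  -a + b - c + d = -10/3
  d = 5/3
  a + b + c + d = 14/3
Solving the system yields a = 1, b = -1, c = 3, d = 5/3.
So g(u) = u³ - u² + 3u + 5/3.
Check: g(0) = 5/3. ✓

g(u) = u^3 - u^2 + 3u + 5/3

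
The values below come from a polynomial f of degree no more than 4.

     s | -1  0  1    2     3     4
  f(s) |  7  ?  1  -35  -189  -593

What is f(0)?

3

The 5 known points determine the degree-4 polynomial uniquely.
Write f(s) = as^4 + bs^3 + cs^2 + ds + e. Substituting each data point gives a linear system:
  a - b + c - d + e = 7
  a + b + c + d + e = 1
  16a + 8b + 4c + 2d + e = -35
  81a + 27b + 9c + 3d + e = -189
  256a + 64b + 16c + 4d + e = -593
Solving the system yields a = -2, b = -2, c = 3, d = -1, e = 3.
So f(s) = -2s^4 - 2s^3 + 3s^2 - s + 3.
Then f(0) = 3.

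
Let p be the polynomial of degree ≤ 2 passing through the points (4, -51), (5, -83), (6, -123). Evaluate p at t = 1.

Write p(t) = at^2 + bt + c. Substituting each data point gives a linear system:
  16a + 4b + c = -51
  25a + 5b + c = -83
  36a + 6b + c = -123
Solving the system yields a = -4, b = 4, c = -3.
So p(t) = -4t^2 + 4t - 3.
Then p(1) = -3.

-3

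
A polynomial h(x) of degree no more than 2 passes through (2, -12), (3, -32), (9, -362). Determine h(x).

h(x) = -5x^2 + 5x - 2

Write h(x) = ax^2 + bx + c. Substituting each data point gives a linear system:
  4a + 2b + c = -12
  9a + 3b + c = -32
  81a + 9b + c = -362
Solving the system yields a = -5, b = 5, c = -2.
So h(x) = -5x^2 + 5x - 2.
Check: h(3) = -32. ✓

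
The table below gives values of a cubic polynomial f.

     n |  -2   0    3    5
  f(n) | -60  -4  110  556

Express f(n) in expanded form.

Write f(n) = an^3 + bn^2 + cn + d. Substituting each data point gives a linear system:
  -8a + 4b - 2c + d = -60
  d = -4
  27a + 9b + 3c + d = 110
  125a + 25b + 5c + d = 556
Solving the system yields a = 5, b = -3, c = 2, d = -4.
So f(n) = 5n^3 - 3n^2 + 2n - 4.
Check: f(5) = 556. ✓

f(n) = 5n^3 - 3n^2 + 2n - 4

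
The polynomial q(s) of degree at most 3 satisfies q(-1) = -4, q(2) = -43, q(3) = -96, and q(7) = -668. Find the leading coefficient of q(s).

Write q(s) = as^3 + bs^2 + cs + d. Substituting each data point gives a linear system:
  -a + b - c + d = -4
  8a + 4b + 2c + d = -43
  27a + 9b + 3c + d = -96
  343a + 49b + 7c + d = -668
Solving the system yields a = -1, b = -6, c = -4, d = -3.
So q(s) = -s^3 - 6s^2 - 4s - 3.
The leading coefficient is -1.

-1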